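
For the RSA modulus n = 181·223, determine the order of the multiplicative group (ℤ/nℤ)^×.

φ(n) = (p − 1)(q − 1) = (181−1)(223−1) = 180·222 = 39960.

39960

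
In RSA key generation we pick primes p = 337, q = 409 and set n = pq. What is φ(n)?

φ(137833) = 137833 · (1 − 1/337) · (1 − 1/409)
       = 137833 · 137088/137833 = 137088.

137088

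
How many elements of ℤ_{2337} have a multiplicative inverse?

Factor 2337: 2337 = 3 · 19 · 41.
φ(3) = 3 − 1 = 2.
φ(19) = 19 − 1 = 18.
φ(41) = 41 − 1 = 40.
φ(2337) = 2 × 18 × 40 = 1440.

1440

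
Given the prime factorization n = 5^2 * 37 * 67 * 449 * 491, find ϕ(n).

10431590400

φ(5^2) = 5^2 − 5^1 = 25 − 5 = 20.
φ(37) = 37 − 1 = 36.
φ(67) = 67 − 1 = 66.
φ(449) = 449 − 1 = 448.
φ(491) = 491 − 1 = 490.
Since φ is multiplicative, φ(13662946525) = 20 · 36 · 66 · 448 · 490 = 10431590400.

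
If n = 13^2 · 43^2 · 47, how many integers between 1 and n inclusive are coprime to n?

12959856

φ(13^2) = 13^2 − 13^1 = 169 − 13 = 156.
φ(43^2) = 43^1·(43−1) = 43·42 = 1806.
φ(47) = 47 − 1 = 46.
Multiply: 156 · 1806 · 46 = 12959856.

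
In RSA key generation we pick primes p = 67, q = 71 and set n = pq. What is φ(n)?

4620

φ(67) = 67 − 1 = 66.
φ(71) = 71 − 1 = 70.
φ(4757) = 66 × 70 = 4620.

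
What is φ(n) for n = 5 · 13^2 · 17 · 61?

599040

φ(876265) = 876265 · (1 − 1/5) · (1 − 1/13) · (1 − 1/17) · (1 − 1/61)
       = 876265 · 46080/67405 = 599040.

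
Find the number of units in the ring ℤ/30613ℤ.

26620

30613 = 11^3 · 23.
φ(11^3) = 11^3 − 11^2 = 1331 − 121 = 1210.
φ(23) = 23 − 1 = 22.
Multiply: 1210 · 22 = 26620.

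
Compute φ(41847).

24192

First factor: 41847 = 3 · 13 · 29 · 37.
φ(3) = 3 − 1 = 2.
φ(13) = 13 − 1 = 12.
φ(29) = 29 − 1 = 28.
φ(37) = 37 − 1 = 36.
φ(41847) = 2 × 12 × 28 × 36 = 24192.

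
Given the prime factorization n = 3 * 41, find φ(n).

80

φ(3) = 3 − 1 = 2.
φ(41) = 41 − 1 = 40.
φ(123) = 2 × 40 = 80.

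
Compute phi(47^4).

φ(4879681) = 4879681 · (1 − 1/47)
       = 4879681 · 46/47 = 4775858.

4775858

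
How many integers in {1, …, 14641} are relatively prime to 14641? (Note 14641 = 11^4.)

φ(11^4) = 11^3·(11−1) = 1331·10 = 13310.

13310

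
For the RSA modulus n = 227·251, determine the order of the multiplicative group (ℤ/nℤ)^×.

56500

φ(56977) = 56977 · (1 − 1/227) · (1 − 1/251)
       = 56977 · 56500/56977 = 56500.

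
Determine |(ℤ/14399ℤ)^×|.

First factor: 14399 = 7 * 11^2 * 17.
φ(14399) = 14399 · (1 − 1/7) · (1 − 1/11) · (1 − 1/17)
       = 14399 · 960/1309 = 10560.

10560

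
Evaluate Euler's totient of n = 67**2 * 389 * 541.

926497440

φ(944705561) = 944705561 · (1 − 1/67) · (1 − 1/389) · (1 − 1/541)
       = 944705561 · 13828320/14100083 = 926497440.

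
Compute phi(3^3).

18

φ(3^3) = 3^3 − 3^2 = 27 − 9 = 18.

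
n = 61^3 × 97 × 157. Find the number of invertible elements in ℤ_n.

φ(3456693649) = 3456693649 · (1 − 1/61) · (1 − 1/97) · (1 − 1/157)
       = 3456693649 · 898560/928969 = 3343541760.

3343541760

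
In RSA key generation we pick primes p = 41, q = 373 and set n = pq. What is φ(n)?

φ(15293) = 15293 · (1 − 1/41) · (1 − 1/373)
       = 15293 · 14880/15293 = 14880.

14880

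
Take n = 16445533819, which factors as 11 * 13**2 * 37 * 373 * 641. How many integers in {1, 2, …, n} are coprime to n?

13370572800

φ(11) = 11 − 1 = 10.
φ(13^2) = 13^2 − 13^1 = 169 − 13 = 156.
φ(37) = 37 − 1 = 36.
φ(373) = 373 − 1 = 372.
φ(641) = 641 − 1 = 640.
Multiply: 10 · 156 · 36 · 372 · 640 = 13370572800.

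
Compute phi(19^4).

φ(19^4) = 19^3·(19−1) = 6859·18 = 123462.

123462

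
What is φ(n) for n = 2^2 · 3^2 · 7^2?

504

φ(2^2) = 2^2 − 2^1 = 4 − 2 = 2.
φ(3^2) = 3^2 − 3^1 = 9 − 3 = 6.
φ(7^2) = 7^1·(7−1) = 7·6 = 42.
Since φ is multiplicative, φ(1764) = 2 · 6 · 42 = 504.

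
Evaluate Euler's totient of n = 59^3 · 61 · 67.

φ(59^3) = 59^3 − 59^2 = 205379 − 3481 = 201898.
φ(61) = 61 − 1 = 60.
φ(67) = 67 − 1 = 66.
φ(839383973) = 201898 × 60 × 66 = 799516080.

799516080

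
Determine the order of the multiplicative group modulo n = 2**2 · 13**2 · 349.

φ(235924) = 235924 · (1 − 1/2) · (1 − 1/13) · (1 − 1/349)
       = 235924 · 4176/9074 = 108576.

108576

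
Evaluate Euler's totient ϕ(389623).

322560

Prime factorization: 389623 = 13 × 17 × 41 × 43.
φ(389623) = 389623 · (1 − 1/13) · (1 − 1/17) · (1 − 1/41) · (1 − 1/43)
       = 389623 · 322560/389623 = 322560.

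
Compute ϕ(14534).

6552

First factor: 14534 = 2 × 13**2 × 43.
φ(14534) = 14534 · (1 − 1/2) · (1 − 1/13) · (1 − 1/43)
       = 14534 · 504/1118 = 6552.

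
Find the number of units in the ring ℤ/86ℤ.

42

Factor 86: 86 = 2 × 43.
φ(86) = 86 · (1 − 1/2) · (1 − 1/43)
       = 86 · 42/86 = 42.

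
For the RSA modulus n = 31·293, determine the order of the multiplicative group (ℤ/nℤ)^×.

φ(pq) = (p−1)(q−1) = 30 · 292 = 8760.

8760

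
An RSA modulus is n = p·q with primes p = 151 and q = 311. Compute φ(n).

For distinct primes, φ(pq) = (p−1)(q−1) = 150 × 310 = 46500.

46500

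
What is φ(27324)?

Prime factorization: 27324 = 2**2 * 3**3 * 11 * 23.
φ(27324) = 27324 · (1 − 1/2) · (1 − 1/3) · (1 − 1/11) · (1 − 1/23)
       = 27324 · 440/1518 = 7920.

7920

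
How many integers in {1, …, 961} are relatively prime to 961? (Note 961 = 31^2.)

930

φ(31^2) = 31^1·(31−1) = 31·30 = 930.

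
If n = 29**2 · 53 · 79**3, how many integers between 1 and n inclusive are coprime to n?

20554558752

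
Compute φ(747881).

645120

First factor: 747881 = 17 × 29 × 37 × 41.
φ(747881) = 747881 · (1 − 1/17) · (1 − 1/29) · (1 − 1/37) · (1 − 1/41)
       = 747881 · 645120/747881 = 645120.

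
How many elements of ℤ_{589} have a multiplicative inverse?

540

Prime factorization: 589 = 19 × 31.
φ(589) = 589 · (1 − 1/19) · (1 − 1/31)
       = 589 · 540/589 = 540.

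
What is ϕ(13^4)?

φ(28561) = 28561 · (1 − 1/13)
       = 28561 · 12/13 = 26364.

26364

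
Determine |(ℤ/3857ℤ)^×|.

Factor 3857: 3857 = 7 · 19 · 29.
φ(7) = 7 − 1 = 6.
φ(19) = 19 − 1 = 18.
φ(29) = 29 − 1 = 28.
Since φ is multiplicative, φ(3857) = 6 · 18 · 28 = 3024.

3024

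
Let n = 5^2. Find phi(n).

φ(5^2) = 5^2 − 5^1 = 25 − 5 = 20.

20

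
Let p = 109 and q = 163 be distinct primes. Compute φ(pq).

φ(17767) = 17767 · (1 − 1/109) · (1 − 1/163)
       = 17767 · 17496/17767 = 17496.

17496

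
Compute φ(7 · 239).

φ(1673) = 1673 · (1 − 1/7) · (1 − 1/239)
       = 1673 · 1428/1673 = 1428.

1428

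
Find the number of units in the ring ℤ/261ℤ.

First factor: 261 = 3^2 · 29.
φ(3^2) = 3^2 − 3^1 = 9 − 3 = 6.
φ(29) = 29 − 1 = 28.
Multiply: 6 · 28 = 168.

168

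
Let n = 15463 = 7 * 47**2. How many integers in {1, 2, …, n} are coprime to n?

φ(15463) = 15463 · (1 − 1/7) · (1 − 1/47)
       = 15463 · 276/329 = 12972.

12972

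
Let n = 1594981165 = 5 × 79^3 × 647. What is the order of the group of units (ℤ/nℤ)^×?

1257886032

φ(5) = 5 − 1 = 4.
φ(79^3) = 79^2·(79−1) = 6241·78 = 486798.
φ(647) = 647 − 1 = 646.
φ(1594981165) = 4 × 486798 × 646 = 1257886032.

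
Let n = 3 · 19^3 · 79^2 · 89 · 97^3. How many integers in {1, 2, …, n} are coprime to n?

φ(10431372390627129) = 10431372390627129 · (1 − 1/3) · (1 − 1/19) · (1 − 1/79) · (1 − 1/89) · (1 − 1/97)
       = 10431372390627129 · 23721984/38874399 = 6365445005297664.

6365445005297664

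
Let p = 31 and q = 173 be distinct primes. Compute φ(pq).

For distinct primes, φ(pq) = (p−1)(q−1) = 30 × 172 = 5160.

5160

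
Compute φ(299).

Factor 299: 299 = 13 · 23.
φ(13) = 13 − 1 = 12.
φ(23) = 23 − 1 = 22.
φ(299) = 12 × 22 = 264.

264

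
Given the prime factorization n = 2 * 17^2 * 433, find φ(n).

φ(2) = 2 − 1 = 1.
φ(17^2) = 17^1·(17−1) = 17·16 = 272.
φ(433) = 433 − 1 = 432.
Since φ is multiplicative, φ(250274) = 1 · 272 · 432 = 117504.

117504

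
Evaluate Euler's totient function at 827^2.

683102

φ(827^2) = 827^2 − 827^1 = 683929 − 827 = 683102.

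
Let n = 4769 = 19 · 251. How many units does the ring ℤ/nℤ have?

4500

φ(19) = 19 − 1 = 18.
φ(251) = 251 − 1 = 250.
Since φ is multiplicative, φ(4769) = 18 · 250 = 4500.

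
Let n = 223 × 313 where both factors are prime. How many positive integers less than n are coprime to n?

69264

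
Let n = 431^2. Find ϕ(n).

φ(431^2) = 431^2 − 431^1 = 185761 − 431 = 185330.

185330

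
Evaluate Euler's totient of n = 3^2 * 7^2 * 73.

18144

φ(32193) = 32193 · (1 − 1/3) · (1 − 1/7) · (1 − 1/73)
       = 32193 · 864/1533 = 18144.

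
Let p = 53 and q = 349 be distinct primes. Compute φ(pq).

18096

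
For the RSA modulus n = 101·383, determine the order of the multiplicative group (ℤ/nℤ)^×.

φ(pq) = (p−1)(q−1) = 100 · 382 = 38200.

38200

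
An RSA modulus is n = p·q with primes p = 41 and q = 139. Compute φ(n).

5520

φ(pq) = (p−1)(q−1) = 40 · 138 = 5520.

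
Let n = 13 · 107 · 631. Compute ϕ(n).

φ(877721) = 877721 · (1 − 1/13) · (1 − 1/107) · (1 − 1/631)
       = 877721 · 801360/877721 = 801360.

801360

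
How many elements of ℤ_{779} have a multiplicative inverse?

Factor 779: 779 = 19 · 41.
φ(779) = 779 · (1 − 1/19) · (1 − 1/41)
       = 779 · 720/779 = 720.

720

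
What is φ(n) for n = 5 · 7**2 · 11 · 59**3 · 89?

29848600320

φ(49261180045) = 49261180045 · (1 − 1/5) · (1 − 1/7) · (1 − 1/11) · (1 − 1/59) · (1 − 1/89)
       = 49261180045 · 1224960/2021635 = 29848600320.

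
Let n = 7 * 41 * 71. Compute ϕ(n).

φ(20377) = 20377 · (1 − 1/7) · (1 − 1/41) · (1 − 1/71)
       = 20377 · 16800/20377 = 16800.

16800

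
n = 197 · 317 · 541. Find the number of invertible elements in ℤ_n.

33445440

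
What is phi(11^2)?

110

φ(121) = 121 · (1 − 1/11)
       = 121 · 10/11 = 110.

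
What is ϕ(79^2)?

φ(6241) = 6241 · (1 − 1/79)
       = 6241 · 78/79 = 6162.

6162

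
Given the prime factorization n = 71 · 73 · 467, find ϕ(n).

2348640

φ(71) = 71 − 1 = 70.
φ(73) = 73 − 1 = 72.
φ(467) = 467 − 1 = 466.
φ(2420461) = 70 × 72 × 466 = 2348640.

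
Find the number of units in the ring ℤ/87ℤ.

56

87 = 3 · 29.
φ(87) = 87 · (1 − 1/3) · (1 − 1/29)
       = 87 · 56/87 = 56.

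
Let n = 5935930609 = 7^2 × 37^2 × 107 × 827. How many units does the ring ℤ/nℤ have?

4898232864

φ(7^2) = 7^2 − 7^1 = 49 − 7 = 42.
φ(37^2) = 37^1·(37−1) = 37·36 = 1332.
φ(107) = 107 − 1 = 106.
φ(827) = 827 − 1 = 826.
Multiply: 42 · 1332 · 106 · 826 = 4898232864.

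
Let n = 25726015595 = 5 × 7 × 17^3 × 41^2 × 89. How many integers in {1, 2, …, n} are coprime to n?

φ(25726015595) = 25726015595 · (1 − 1/5) · (1 − 1/7) · (1 − 1/17) · (1 − 1/41) · (1 − 1/89)
       = 25726015595 · 1351680/2171155 = 16016056320.

16016056320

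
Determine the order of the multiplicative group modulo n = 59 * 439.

25404

φ(25901) = 25901 · (1 − 1/59) · (1 − 1/439)
       = 25901 · 25404/25901 = 25404.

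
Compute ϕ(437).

437 = 19 · 23.
φ(437) = 437 · (1 − 1/19) · (1 − 1/23)
       = 437 · 396/437 = 396.

396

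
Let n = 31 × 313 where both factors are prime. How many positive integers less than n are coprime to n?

φ(9703) = 9703 · (1 − 1/31) · (1 − 1/313)
       = 9703 · 9360/9703 = 9360.

9360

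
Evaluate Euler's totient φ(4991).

3960

4991 = 7 * 23 * 31.
φ(4991) = 4991 · (1 − 1/7) · (1 − 1/23) · (1 − 1/31)
       = 4991 · 3960/4991 = 3960.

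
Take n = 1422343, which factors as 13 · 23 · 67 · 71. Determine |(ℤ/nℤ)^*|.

φ(1422343) = 1422343 · (1 − 1/13) · (1 − 1/23) · (1 − 1/67) · (1 − 1/71)
       = 1422343 · 1219680/1422343 = 1219680.

1219680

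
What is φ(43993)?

First factor: 43993 = 29 * 37 * 41.
φ(29) = 29 − 1 = 28.
φ(37) = 37 − 1 = 36.
φ(41) = 41 − 1 = 40.
Multiply: 28 · 36 · 40 = 40320.

40320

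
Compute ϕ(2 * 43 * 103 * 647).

2767464

φ(5731126) = 5731126 · (1 − 1/2) · (1 − 1/43) · (1 − 1/103) · (1 − 1/647)
       = 5731126 · 2767464/5731126 = 2767464.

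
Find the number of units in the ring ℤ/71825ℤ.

49920

Factor 71825: 71825 = 5**2 × 13**2 × 17.
φ(5^2) = 5^1·(5−1) = 5·4 = 20.
φ(13^2) = 13^2 − 13^1 = 169 − 13 = 156.
φ(17) = 17 − 1 = 16.
Since φ is multiplicative, φ(71825) = 20 · 156 · 16 = 49920.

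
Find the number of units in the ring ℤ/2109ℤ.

Prime factorization: 2109 = 3 * 19 * 37.
φ(3) = 3 − 1 = 2.
φ(19) = 19 − 1 = 18.
φ(37) = 37 − 1 = 36.
Since φ is multiplicative, φ(2109) = 2 · 18 · 36 = 1296.

1296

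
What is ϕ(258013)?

201600

258013 = 7 · 29 · 31 · 41.
φ(7) = 7 − 1 = 6.
φ(29) = 29 − 1 = 28.
φ(31) = 31 − 1 = 30.
φ(41) = 41 − 1 = 40.
Multiply: 6 · 28 · 30 · 40 = 201600.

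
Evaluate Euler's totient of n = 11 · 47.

460

φ(11) = 11 − 1 = 10.
φ(47) = 47 − 1 = 46.
Since φ is multiplicative, φ(517) = 10 · 46 = 460.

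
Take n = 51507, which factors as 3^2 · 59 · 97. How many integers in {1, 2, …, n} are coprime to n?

33408

φ(3^2) = 3^1·(3−1) = 3·2 = 6.
φ(59) = 59 − 1 = 58.
φ(97) = 97 − 1 = 96.
φ(51507) = 6 × 58 × 96 = 33408.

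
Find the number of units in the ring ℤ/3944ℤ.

Prime factorization: 3944 = 2^3 · 17 · 29.
φ(3944) = 3944 · (1 − 1/2) · (1 − 1/17) · (1 − 1/29)
       = 3944 · 448/986 = 1792.

1792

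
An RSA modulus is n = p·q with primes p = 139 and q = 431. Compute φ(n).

59340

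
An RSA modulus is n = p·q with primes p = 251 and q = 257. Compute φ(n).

φ(n) = (p − 1)(q − 1) = (251−1)(257−1) = 250·256 = 64000.

64000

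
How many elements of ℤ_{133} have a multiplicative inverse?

108

First factor: 133 = 7 * 19.
φ(133) = 133 · (1 − 1/7) · (1 − 1/19)
       = 133 · 108/133 = 108.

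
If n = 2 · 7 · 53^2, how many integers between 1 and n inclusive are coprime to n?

16536

φ(2) = 2 − 1 = 1.
φ(7) = 7 − 1 = 6.
φ(53^2) = 53^2 − 53^1 = 2809 − 53 = 2756.
Multiply: 1 · 6 · 2756 = 16536.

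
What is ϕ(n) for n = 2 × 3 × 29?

56

φ(174) = 174 · (1 − 1/2) · (1 − 1/3) · (1 − 1/29)
       = 174 · 56/174 = 56.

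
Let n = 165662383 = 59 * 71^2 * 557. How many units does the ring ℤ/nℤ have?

160272560

φ(165662383) = 165662383 · (1 − 1/59) · (1 − 1/71) · (1 − 1/557)
       = 165662383 · 2257360/2333273 = 160272560.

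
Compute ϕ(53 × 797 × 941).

φ(39748781) = 39748781 · (1 − 1/53) · (1 − 1/797) · (1 − 1/941)
       = 39748781 · 38908480/39748781 = 38908480.

38908480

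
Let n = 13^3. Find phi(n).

2028

φ(13^3) = 13^3 − 13^2 = 2197 − 169 = 2028.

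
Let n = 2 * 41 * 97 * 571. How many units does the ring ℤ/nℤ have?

2188800

φ(4541734) = 4541734 · (1 − 1/2) · (1 − 1/41) · (1 − 1/97) · (1 − 1/571)
       = 4541734 · 2188800/4541734 = 2188800.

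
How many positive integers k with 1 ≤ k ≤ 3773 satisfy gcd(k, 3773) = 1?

2940

First factor: 3773 = 7^3 * 11.
φ(3773) = 3773 · (1 − 1/7) · (1 − 1/11)
       = 3773 · 60/77 = 2940.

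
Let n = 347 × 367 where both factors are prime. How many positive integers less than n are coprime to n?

For distinct primes, φ(pq) = (p−1)(q−1) = 346 × 366 = 126636.

126636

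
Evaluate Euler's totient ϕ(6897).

Factor 6897: 6897 = 3 · 11^2 · 19.
φ(3) = 3 − 1 = 2.
φ(11^2) = 11^2 − 11^1 = 121 − 11 = 110.
φ(19) = 19 − 1 = 18.
φ(6897) = 2 × 110 × 18 = 3960.

3960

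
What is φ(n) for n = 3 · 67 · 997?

131472

φ(200397) = 200397 · (1 − 1/3) · (1 − 1/67) · (1 − 1/997)
       = 200397 · 131472/200397 = 131472.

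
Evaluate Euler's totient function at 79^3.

486798

φ(493039) = 493039 · (1 − 1/79)
       = 493039 · 78/79 = 486798.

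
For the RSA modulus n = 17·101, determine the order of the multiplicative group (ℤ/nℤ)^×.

φ(1717) = 1717 · (1 − 1/17) · (1 − 1/101)
       = 1717 · 1600/1717 = 1600.

1600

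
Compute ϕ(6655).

4840

Prime factorization: 6655 = 5 * 11^3.
φ(6655) = 6655 · (1 − 1/5) · (1 − 1/11)
       = 6655 · 40/55 = 4840.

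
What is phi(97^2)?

φ(97^2) = 97^1·(97−1) = 97·96 = 9312.

9312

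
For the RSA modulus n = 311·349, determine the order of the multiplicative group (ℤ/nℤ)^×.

107880

φ(311) = 311 − 1 = 310.
φ(349) = 349 − 1 = 348.
Multiply: 310 · 348 = 107880.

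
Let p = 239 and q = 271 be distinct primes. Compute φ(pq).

64260

φ(n) = (p − 1)(q − 1) = (239−1)(271−1) = 238·270 = 64260.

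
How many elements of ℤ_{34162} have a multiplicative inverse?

Prime factorization: 34162 = 2 * 19 * 29 * 31.
φ(34162) = 34162 · (1 − 1/2) · (1 − 1/19) · (1 − 1/29) · (1 − 1/31)
       = 34162 · 15120/34162 = 15120.

15120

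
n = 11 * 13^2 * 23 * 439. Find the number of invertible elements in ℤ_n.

φ(11) = 11 − 1 = 10.
φ(13^2) = 13^2 − 13^1 = 169 − 13 = 156.
φ(23) = 23 − 1 = 22.
φ(439) = 439 − 1 = 438.
φ(18770323) = 10 × 156 × 22 × 438 = 15032160.

15032160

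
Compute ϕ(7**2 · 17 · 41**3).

45185280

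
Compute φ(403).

Factor 403: 403 = 13 × 31.
φ(13) = 13 − 1 = 12.
φ(31) = 31 − 1 = 30.
Multiply: 12 · 30 = 360.

360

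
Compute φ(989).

Factor 989: 989 = 23 · 43.
φ(989) = 989 · (1 − 1/23) · (1 − 1/43)
       = 989 · 924/989 = 924.

924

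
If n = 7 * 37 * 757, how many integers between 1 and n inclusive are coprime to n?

163296

φ(196063) = 196063 · (1 − 1/7) · (1 − 1/37) · (1 − 1/757)
       = 196063 · 163296/196063 = 163296.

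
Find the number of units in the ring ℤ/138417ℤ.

Factor 138417: 138417 = 3 × 29 × 37 × 43.
φ(3) = 3 − 1 = 2.
φ(29) = 29 − 1 = 28.
φ(37) = 37 − 1 = 36.
φ(43) = 43 − 1 = 42.
φ(138417) = 2 × 28 × 36 × 42 = 84672.

84672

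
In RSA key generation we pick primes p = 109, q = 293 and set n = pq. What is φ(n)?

31536

φ(n) = (p − 1)(q − 1) = (109−1)(293−1) = 108·292 = 31536.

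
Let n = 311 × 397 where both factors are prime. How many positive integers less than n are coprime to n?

122760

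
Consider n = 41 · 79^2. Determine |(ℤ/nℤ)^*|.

246480

φ(41) = 41 − 1 = 40.
φ(79^2) = 79^2 − 79^1 = 6241 − 79 = 6162.
Multiply: 40 · 6162 = 246480.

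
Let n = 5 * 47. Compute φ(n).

184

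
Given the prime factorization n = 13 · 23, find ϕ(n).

φ(13) = 13 − 1 = 12.
φ(23) = 23 − 1 = 22.
Since φ is multiplicative, φ(299) = 12 · 22 = 264.

264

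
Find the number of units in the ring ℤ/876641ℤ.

762048

Factor 876641: 876641 = 19 · 29 · 37 · 43.
φ(876641) = 876641 · (1 − 1/19) · (1 − 1/29) · (1 − 1/37) · (1 − 1/43)
       = 876641 · 762048/876641 = 762048.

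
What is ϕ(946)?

420

Factor 946: 946 = 2 · 11 · 43.
φ(2) = 2 − 1 = 1.
φ(11) = 11 − 1 = 10.
φ(43) = 43 − 1 = 42.
φ(946) = 1 × 10 × 42 = 420.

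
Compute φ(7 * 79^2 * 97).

φ(7) = 7 − 1 = 6.
φ(79^2) = 79^1·(79−1) = 79·78 = 6162.
φ(97) = 97 − 1 = 96.
Multiply: 6 · 6162 · 96 = 3549312.

3549312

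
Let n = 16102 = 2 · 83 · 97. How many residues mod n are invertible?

7872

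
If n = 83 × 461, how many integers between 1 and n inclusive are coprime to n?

37720

φ(38263) = 38263 · (1 − 1/83) · (1 − 1/461)
       = 38263 · 37720/38263 = 37720.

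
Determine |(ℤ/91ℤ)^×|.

72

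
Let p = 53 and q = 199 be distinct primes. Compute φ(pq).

For distinct primes, φ(pq) = (p−1)(q−1) = 52 × 198 = 10296.

10296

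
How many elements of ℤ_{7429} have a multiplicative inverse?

First factor: 7429 = 17 · 19 · 23.
φ(7429) = 7429 · (1 − 1/17) · (1 − 1/19) · (1 − 1/23)
       = 7429 · 6336/7429 = 6336.

6336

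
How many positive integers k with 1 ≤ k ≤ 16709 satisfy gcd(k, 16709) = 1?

Prime factorization: 16709 = 7**2 × 11 × 31.
φ(7^2) = 7^2 − 7^1 = 49 − 7 = 42.
φ(11) = 11 − 1 = 10.
φ(31) = 31 − 1 = 30.
φ(16709) = 42 × 10 × 30 = 12600.

12600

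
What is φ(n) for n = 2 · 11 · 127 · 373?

φ(2) = 2 − 1 = 1.
φ(11) = 11 − 1 = 10.
φ(127) = 127 − 1 = 126.
φ(373) = 373 − 1 = 372.
φ(1042162) = 1 × 10 × 126 × 372 = 468720.

468720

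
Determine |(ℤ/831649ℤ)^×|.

606528

831649 = 7 · 13^2 · 19 · 37.
φ(831649) = 831649 · (1 − 1/7) · (1 − 1/13) · (1 − 1/19) · (1 − 1/37)
       = 831649 · 46656/63973 = 606528.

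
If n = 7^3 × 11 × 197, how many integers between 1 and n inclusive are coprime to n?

φ(7^3) = 7^2·(7−1) = 49·6 = 294.
φ(11) = 11 − 1 = 10.
φ(197) = 197 − 1 = 196.
Since φ is multiplicative, φ(743281) = 294 · 10 · 196 = 576240.

576240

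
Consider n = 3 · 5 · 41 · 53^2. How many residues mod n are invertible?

881920

φ(1727535) = 1727535 · (1 − 1/3) · (1 − 1/5) · (1 − 1/41) · (1 − 1/53)
       = 1727535 · 16640/32595 = 881920.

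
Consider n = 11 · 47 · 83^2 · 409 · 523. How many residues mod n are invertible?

φ(11) = 11 − 1 = 10.
φ(47) = 47 − 1 = 46.
φ(83^2) = 83^1·(83−1) = 83·82 = 6806.
φ(409) = 409 − 1 = 408.
φ(523) = 523 − 1 = 522.
φ(761853951991) = 10 × 46 × 6806 × 408 × 522 = 666776741760.

666776741760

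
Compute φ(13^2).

φ(169) = 169 · (1 − 1/13)
       = 169 · 12/13 = 156.

156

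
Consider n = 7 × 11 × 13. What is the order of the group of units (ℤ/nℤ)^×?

φ(7) = 7 − 1 = 6.
φ(11) = 11 − 1 = 10.
φ(13) = 13 − 1 = 12.
Since φ is multiplicative, φ(1001) = 6 · 10 · 12 = 720.

720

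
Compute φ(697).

640

First factor: 697 = 17 · 41.
φ(697) = 697 · (1 − 1/17) · (1 − 1/41)
       = 697 · 640/697 = 640.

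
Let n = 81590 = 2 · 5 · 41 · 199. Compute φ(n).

31680

φ(81590) = 81590 · (1 − 1/2) · (1 − 1/5) · (1 − 1/41) · (1 − 1/199)
       = 81590 · 31680/81590 = 31680.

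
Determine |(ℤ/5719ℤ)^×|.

4536

Prime factorization: 5719 = 7 · 19 · 43.
φ(5719) = 5719 · (1 − 1/7) · (1 − 1/19) · (1 − 1/43)
       = 5719 · 4536/5719 = 4536.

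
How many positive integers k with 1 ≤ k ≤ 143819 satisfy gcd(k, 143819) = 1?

123552

First factor: 143819 = 13^2 × 23 × 37.
φ(143819) = 143819 · (1 − 1/13) · (1 − 1/23) · (1 − 1/37)
       = 143819 · 9504/11063 = 123552.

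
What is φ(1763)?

1680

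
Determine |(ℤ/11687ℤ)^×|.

10080

Prime factorization: 11687 = 13 × 29 × 31.
φ(11687) = 11687 · (1 − 1/13) · (1 − 1/29) · (1 − 1/31)
       = 11687 · 10080/11687 = 10080.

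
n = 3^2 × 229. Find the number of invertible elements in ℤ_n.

φ(2061) = 2061 · (1 − 1/3) · (1 − 1/229)
       = 2061 · 456/687 = 1368.

1368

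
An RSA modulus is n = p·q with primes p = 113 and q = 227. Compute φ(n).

25312

φ(n) = (p − 1)(q − 1) = (113−1)(227−1) = 112·226 = 25312.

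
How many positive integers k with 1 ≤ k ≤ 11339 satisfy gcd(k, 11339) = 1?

9856

Factor 11339: 11339 = 17 · 23 · 29.
φ(11339) = 11339 · (1 − 1/17) · (1 − 1/23) · (1 − 1/29)
       = 11339 · 9856/11339 = 9856.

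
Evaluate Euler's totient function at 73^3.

φ(389017) = 389017 · (1 − 1/73)
       = 389017 · 72/73 = 383688.

383688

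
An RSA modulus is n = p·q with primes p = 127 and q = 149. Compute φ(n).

φ(n) = (p − 1)(q − 1) = (127−1)(149−1) = 126·148 = 18648.

18648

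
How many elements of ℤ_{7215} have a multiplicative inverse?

7215 = 3 * 5 * 13 * 37.
φ(7215) = 7215 · (1 − 1/3) · (1 − 1/5) · (1 − 1/13) · (1 − 1/37)
       = 7215 · 3456/7215 = 3456.

3456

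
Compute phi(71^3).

φ(71^3) = 71^3 − 71^2 = 357911 − 5041 = 352870.

352870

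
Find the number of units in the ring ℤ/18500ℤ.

First factor: 18500 = 2**2 · 5**3 · 37.
φ(2^2) = 2^2 − 2^1 = 4 − 2 = 2.
φ(5^3) = 5^3 − 5^2 = 125 − 25 = 100.
φ(37) = 37 − 1 = 36.
Multiply: 2 · 100 · 36 = 7200.

7200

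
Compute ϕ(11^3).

1210

φ(11^3) = 11^2·(11−1) = 121·10 = 1210.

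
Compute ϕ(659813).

475200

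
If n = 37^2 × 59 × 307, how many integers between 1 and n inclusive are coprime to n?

23640336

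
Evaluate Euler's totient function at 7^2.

42

φ(7^2) = 7^1·(7−1) = 7·6 = 42.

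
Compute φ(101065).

First factor: 101065 = 5 · 17 · 29 · 41.
φ(5) = 5 − 1 = 4.
φ(17) = 17 − 1 = 16.
φ(29) = 29 − 1 = 28.
φ(41) = 41 − 1 = 40.
Multiply: 4 · 16 · 28 · 40 = 71680.

71680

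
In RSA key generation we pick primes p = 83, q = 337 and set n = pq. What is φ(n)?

27552

φ(83) = 83 − 1 = 82.
φ(337) = 337 − 1 = 336.
Since φ is multiplicative, φ(27971) = 82 · 336 = 27552.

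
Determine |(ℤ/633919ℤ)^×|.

Factor 633919: 633919 = 11^2 * 13^2 * 31.
φ(633919) = 633919 · (1 − 1/11) · (1 − 1/13) · (1 − 1/31)
       = 633919 · 3600/4433 = 514800.

514800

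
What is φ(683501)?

Factor 683501: 683501 = 7^2 · 13 · 29 · 37.
φ(683501) = 683501 · (1 − 1/7) · (1 − 1/13) · (1 − 1/29) · (1 − 1/37)
       = 683501 · 72576/97643 = 508032.

508032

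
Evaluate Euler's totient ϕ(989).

924

989 = 23 × 43.
φ(23) = 23 − 1 = 22.
φ(43) = 43 − 1 = 42.
Multiply: 22 · 42 = 924.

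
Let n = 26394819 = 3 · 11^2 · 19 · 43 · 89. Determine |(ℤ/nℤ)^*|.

14636160

φ(26394819) = 26394819 · (1 − 1/3) · (1 − 1/11) · (1 − 1/19) · (1 − 1/43) · (1 − 1/89)
       = 26394819 · 1330560/2399529 = 14636160.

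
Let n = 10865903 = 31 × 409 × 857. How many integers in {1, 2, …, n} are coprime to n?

φ(10865903) = 10865903 · (1 − 1/31) · (1 − 1/409) · (1 − 1/857)
       = 10865903 · 10477440/10865903 = 10477440.

10477440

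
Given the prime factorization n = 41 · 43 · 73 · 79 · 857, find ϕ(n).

φ(41) = 41 − 1 = 40.
φ(43) = 43 − 1 = 42.
φ(73) = 73 − 1 = 72.
φ(79) = 79 − 1 = 78.
φ(857) = 857 − 1 = 856.
φ(8713308397) = 40 × 42 × 72 × 78 × 856 = 8076257280.

8076257280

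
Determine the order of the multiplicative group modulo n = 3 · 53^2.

5512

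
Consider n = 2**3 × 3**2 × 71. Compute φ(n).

φ(5112) = 5112 · (1 − 1/2) · (1 − 1/3) · (1 − 1/71)
       = 5112 · 140/426 = 1680.

1680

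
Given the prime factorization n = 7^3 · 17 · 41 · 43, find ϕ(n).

7902720

φ(7^3) = 7^3 − 7^2 = 343 − 49 = 294.
φ(17) = 17 − 1 = 16.
φ(41) = 41 − 1 = 40.
φ(43) = 43 − 1 = 42.
Multiply: 294 · 16 · 40 · 42 = 7902720.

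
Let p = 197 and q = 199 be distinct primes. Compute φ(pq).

φ(pq) = (p−1)(q−1) = 196 · 198 = 38808.

38808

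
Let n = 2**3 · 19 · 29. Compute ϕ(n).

φ(2^3) = 2^2·(2−1) = 4·1 = 4.
φ(19) = 19 − 1 = 18.
φ(29) = 29 − 1 = 28.
Since φ is multiplicative, φ(4408) = 4 · 18 · 28 = 2016.

2016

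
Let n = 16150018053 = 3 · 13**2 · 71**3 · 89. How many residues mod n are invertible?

φ(16150018053) = 16150018053 · (1 − 1/3) · (1 − 1/13) · (1 − 1/71) · (1 − 1/89)
       = 16150018053 · 147840/246441 = 9688398720.

9688398720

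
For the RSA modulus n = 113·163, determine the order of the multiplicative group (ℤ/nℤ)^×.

φ(113) = 113 − 1 = 112.
φ(163) = 163 − 1 = 162.
Since φ is multiplicative, φ(18419) = 112 · 162 = 18144.

18144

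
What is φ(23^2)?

φ(529) = 529 · (1 − 1/23)
       = 529 · 22/23 = 506.

506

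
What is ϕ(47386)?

21168

Factor 47386: 47386 = 2 * 19 * 29 * 43.
φ(2) = 2 − 1 = 1.
φ(19) = 19 − 1 = 18.
φ(29) = 29 − 1 = 28.
φ(43) = 43 − 1 = 42.
φ(47386) = 1 × 18 × 28 × 42 = 21168.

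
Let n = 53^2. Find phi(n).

2756

φ(53^2) = 53^2 − 53^1 = 2809 − 53 = 2756.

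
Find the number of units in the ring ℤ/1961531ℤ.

First factor: 1961531 = 11**2 · 13 · 29 · 43.
φ(11^2) = 11^2 − 11^1 = 121 − 11 = 110.
φ(13) = 13 − 1 = 12.
φ(29) = 29 − 1 = 28.
φ(43) = 43 − 1 = 42.
Multiply: 110 · 12 · 28 · 42 = 1552320.

1552320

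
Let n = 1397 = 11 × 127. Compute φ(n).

1260

φ(1397) = 1397 · (1 − 1/11) · (1 − 1/127)
       = 1397 · 1260/1397 = 1260.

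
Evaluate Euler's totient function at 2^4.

φ(2^4) = 2^3·(2−1) = 8·1 = 8.

8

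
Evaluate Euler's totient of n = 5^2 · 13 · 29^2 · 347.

φ(5^2) = 5^2 − 5^1 = 25 − 5 = 20.
φ(13) = 13 − 1 = 12.
φ(29^2) = 29^2 − 29^1 = 841 − 29 = 812.
φ(347) = 347 − 1 = 346.
Multiply: 20 · 12 · 812 · 346 = 67428480.

67428480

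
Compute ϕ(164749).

164749 = 13 · 19 · 23 · 29.
φ(13) = 13 − 1 = 12.
φ(19) = 19 − 1 = 18.
φ(23) = 23 − 1 = 22.
φ(29) = 29 − 1 = 28.
φ(164749) = 12 × 18 × 22 × 28 = 133056.

133056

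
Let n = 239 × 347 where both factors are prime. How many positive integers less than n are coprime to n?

82348

For distinct primes, φ(pq) = (p−1)(q−1) = 238 × 346 = 82348.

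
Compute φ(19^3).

φ(6859) = 6859 · (1 − 1/19)
       = 6859 · 18/19 = 6498.

6498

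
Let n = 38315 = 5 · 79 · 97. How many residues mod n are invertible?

29952

φ(5) = 5 − 1 = 4.
φ(79) = 79 − 1 = 78.
φ(97) = 97 − 1 = 96.
φ(38315) = 4 × 78 × 96 = 29952.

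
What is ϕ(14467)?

12672

Prime factorization: 14467 = 17 * 23 * 37.
φ(17) = 17 − 1 = 16.
φ(23) = 23 − 1 = 22.
φ(37) = 37 − 1 = 36.
Multiply: 16 · 22 · 36 = 12672.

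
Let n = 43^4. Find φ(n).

3339294

φ(3418801) = 3418801 · (1 − 1/43)
       = 3418801 · 42/43 = 3339294.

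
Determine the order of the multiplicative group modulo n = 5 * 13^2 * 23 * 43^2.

24792768

φ(35935315) = 35935315 · (1 − 1/5) · (1 − 1/13) · (1 − 1/23) · (1 − 1/43)
       = 35935315 · 44352/64285 = 24792768.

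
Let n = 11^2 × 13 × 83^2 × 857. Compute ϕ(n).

7690235520

φ(11^2) = 11^2 − 11^1 = 121 − 11 = 110.
φ(13) = 13 − 1 = 12.
φ(83^2) = 83^2 − 83^1 = 6889 − 83 = 6806.
φ(857) = 857 − 1 = 856.
Since φ is multiplicative, φ(9286792229) = 110 · 12 · 6806 · 856 = 7690235520.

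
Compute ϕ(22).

10

Prime factorization: 22 = 2 · 11.
φ(2) = 2 − 1 = 1.
φ(11) = 11 − 1 = 10.
Since φ is multiplicative, φ(22) = 1 · 10 = 10.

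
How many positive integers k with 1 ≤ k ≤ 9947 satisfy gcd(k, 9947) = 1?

8232

Factor 9947: 9947 = 7**3 × 29.
φ(9947) = 9947 · (1 − 1/7) · (1 − 1/29)
       = 9947 · 168/203 = 8232.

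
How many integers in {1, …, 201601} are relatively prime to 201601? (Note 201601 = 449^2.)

201152

φ(449^2) = 449^2 − 449^1 = 201601 − 449 = 201152.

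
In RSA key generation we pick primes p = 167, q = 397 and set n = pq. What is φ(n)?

65736

φ(66299) = 66299 · (1 − 1/167) · (1 − 1/397)
       = 66299 · 65736/66299 = 65736.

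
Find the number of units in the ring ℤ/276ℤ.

88

Prime factorization: 276 = 2^2 · 3 · 23.
φ(276) = 276 · (1 − 1/2) · (1 − 1/3) · (1 − 1/23)
       = 276 · 44/138 = 88.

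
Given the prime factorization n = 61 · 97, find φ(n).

φ(5917) = 5917 · (1 − 1/61) · (1 − 1/97)
       = 5917 · 5760/5917 = 5760.

5760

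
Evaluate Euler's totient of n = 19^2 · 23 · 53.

391248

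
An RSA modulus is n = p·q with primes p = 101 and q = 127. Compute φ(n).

For distinct primes, φ(pq) = (p−1)(q−1) = 100 × 126 = 12600.

12600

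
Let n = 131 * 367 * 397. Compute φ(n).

18841680

φ(19086569) = 19086569 · (1 − 1/131) · (1 − 1/367) · (1 − 1/397)
       = 19086569 · 18841680/19086569 = 18841680.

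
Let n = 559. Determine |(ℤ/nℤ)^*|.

504

559 = 13 * 43.
φ(13) = 13 − 1 = 12.
φ(43) = 43 − 1 = 42.
φ(559) = 12 × 42 = 504.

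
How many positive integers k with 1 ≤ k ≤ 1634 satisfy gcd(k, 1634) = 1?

756

Factor 1634: 1634 = 2 · 19 · 43.
φ(2) = 2 − 1 = 1.
φ(19) = 19 − 1 = 18.
φ(43) = 43 − 1 = 42.
Since φ is multiplicative, φ(1634) = 1 · 18 · 42 = 756.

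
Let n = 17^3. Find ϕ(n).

4624

φ(17^3) = 17^2·(17−1) = 289·16 = 4624.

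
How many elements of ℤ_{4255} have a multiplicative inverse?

First factor: 4255 = 5 · 23 · 37.
φ(4255) = 4255 · (1 − 1/5) · (1 − 1/23) · (1 − 1/37)
       = 4255 · 3168/4255 = 3168.

3168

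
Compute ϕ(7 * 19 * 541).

58320

φ(7) = 7 − 1 = 6.
φ(19) = 19 − 1 = 18.
φ(541) = 541 − 1 = 540.
φ(71953) = 6 × 18 × 540 = 58320.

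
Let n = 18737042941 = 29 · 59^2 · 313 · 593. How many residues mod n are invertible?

φ(29) = 29 − 1 = 28.
φ(59^2) = 59^1·(59−1) = 59·58 = 3422.
φ(313) = 313 − 1 = 312.
φ(593) = 593 − 1 = 592.
Multiply: 28 · 3422 · 312 · 592 = 17697598464.

17697598464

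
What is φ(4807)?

3960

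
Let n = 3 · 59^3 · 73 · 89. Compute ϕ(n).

2558451456

φ(4003042089) = 4003042089 · (1 − 1/3) · (1 − 1/59) · (1 − 1/73) · (1 − 1/89)
       = 4003042089 · 734976/1149969 = 2558451456.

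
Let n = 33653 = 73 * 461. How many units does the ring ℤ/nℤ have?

33120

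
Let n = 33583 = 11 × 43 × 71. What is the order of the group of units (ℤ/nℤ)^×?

29400

φ(11) = 11 − 1 = 10.
φ(43) = 43 − 1 = 42.
φ(71) = 71 − 1 = 70.
Multiply: 10 · 42 · 70 = 29400.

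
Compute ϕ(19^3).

6498

φ(19^3) = 19^3 − 19^2 = 6859 − 361 = 6498.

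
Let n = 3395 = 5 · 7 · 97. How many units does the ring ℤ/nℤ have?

2304

φ(3395) = 3395 · (1 − 1/5) · (1 − 1/7) · (1 − 1/97)
       = 3395 · 2304/3395 = 2304.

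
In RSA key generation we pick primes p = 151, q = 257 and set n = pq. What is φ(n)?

For distinct primes, φ(pq) = (p−1)(q−1) = 150 × 256 = 38400.

38400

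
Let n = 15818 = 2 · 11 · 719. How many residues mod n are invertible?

φ(15818) = 15818 · (1 − 1/2) · (1 − 1/11) · (1 − 1/719)
       = 15818 · 7180/15818 = 7180.

7180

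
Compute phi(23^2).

φ(23^2) = 23^1·(23−1) = 23·22 = 506.

506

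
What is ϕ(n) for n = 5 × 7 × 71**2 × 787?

φ(5) = 5 − 1 = 4.
φ(7) = 7 − 1 = 6.
φ(71^2) = 71^1·(71−1) = 71·70 = 4970.
φ(787) = 787 − 1 = 786.
Multiply: 4 · 6 · 4970 · 786 = 93754080.

93754080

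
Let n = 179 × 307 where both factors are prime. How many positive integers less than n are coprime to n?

54468

For distinct primes, φ(pq) = (p−1)(q−1) = 178 × 306 = 54468.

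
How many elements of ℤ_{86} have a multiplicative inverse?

Factor 86: 86 = 2 * 43.
φ(86) = 86 · (1 − 1/2) · (1 − 1/43)
       = 86 · 42/86 = 42.

42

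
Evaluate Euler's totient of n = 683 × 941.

641080

φ(683) = 683 − 1 = 682.
φ(941) = 941 − 1 = 940.
φ(642703) = 682 × 940 = 641080.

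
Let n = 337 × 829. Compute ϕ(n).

φ(337) = 337 − 1 = 336.
φ(829) = 829 − 1 = 828.
φ(279373) = 336 × 828 = 278208.

278208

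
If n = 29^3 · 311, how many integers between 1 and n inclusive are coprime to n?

φ(7584979) = 7584979 · (1 − 1/29) · (1 − 1/311)
       = 7584979 · 8680/9019 = 7299880.

7299880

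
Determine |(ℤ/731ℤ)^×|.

First factor: 731 = 17 * 43.
φ(17) = 17 − 1 = 16.
φ(43) = 43 − 1 = 42.
φ(731) = 16 × 42 = 672.

672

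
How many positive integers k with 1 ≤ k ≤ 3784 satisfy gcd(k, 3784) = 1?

1680

3784 = 2^3 × 11 × 43.
φ(3784) = 3784 · (1 − 1/2) · (1 − 1/11) · (1 − 1/43)
       = 3784 · 420/946 = 1680.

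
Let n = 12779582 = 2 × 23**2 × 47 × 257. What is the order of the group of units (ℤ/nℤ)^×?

5958656

φ(2) = 2 − 1 = 1.
φ(23^2) = 23^2 − 23^1 = 529 − 23 = 506.
φ(47) = 47 − 1 = 46.
φ(257) = 257 − 1 = 256.
φ(12779582) = 1 × 506 × 46 × 256 = 5958656.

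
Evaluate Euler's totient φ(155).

120

Factor 155: 155 = 5 * 31.
φ(155) = 155 · (1 − 1/5) · (1 − 1/31)
       = 155 · 120/155 = 120.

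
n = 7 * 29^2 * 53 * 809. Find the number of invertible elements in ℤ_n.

φ(252416899) = 252416899 · (1 − 1/7) · (1 − 1/29) · (1 − 1/53) · (1 − 1/809)
       = 252416899 · 7058688/8704031 = 204701952.

204701952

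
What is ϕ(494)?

216

Prime factorization: 494 = 2 * 13 * 19.
φ(494) = 494 · (1 − 1/2) · (1 − 1/13) · (1 − 1/19)
       = 494 · 216/494 = 216.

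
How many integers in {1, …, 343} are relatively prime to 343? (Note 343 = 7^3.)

φ(343) = 343 · (1 − 1/7)
       = 343 · 6/7 = 294.

294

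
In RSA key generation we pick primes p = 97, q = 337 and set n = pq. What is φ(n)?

32256

For distinct primes, φ(pq) = (p−1)(q−1) = 96 × 336 = 32256.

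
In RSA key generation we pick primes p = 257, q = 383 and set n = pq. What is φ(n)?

97792

φ(98431) = 98431 · (1 − 1/257) · (1 − 1/383)
       = 98431 · 97792/98431 = 97792.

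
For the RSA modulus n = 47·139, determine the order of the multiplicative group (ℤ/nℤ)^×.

6348

φ(47) = 47 − 1 = 46.
φ(139) = 139 − 1 = 138.
Multiply: 46 · 138 = 6348.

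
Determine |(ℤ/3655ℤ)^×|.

2688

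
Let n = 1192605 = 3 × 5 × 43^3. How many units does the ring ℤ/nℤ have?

621264

φ(1192605) = 1192605 · (1 − 1/3) · (1 − 1/5) · (1 − 1/43)
       = 1192605 · 336/645 = 621264.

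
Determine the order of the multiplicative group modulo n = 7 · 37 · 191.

41040

φ(7) = 7 − 1 = 6.
φ(37) = 37 − 1 = 36.
φ(191) = 191 − 1 = 190.
Since φ is multiplicative, φ(49469) = 6 · 36 · 190 = 41040.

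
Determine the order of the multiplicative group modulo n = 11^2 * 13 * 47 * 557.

33760320

φ(41179567) = 41179567 · (1 − 1/11) · (1 − 1/13) · (1 − 1/47) · (1 − 1/557)
       = 41179567 · 3069120/3743597 = 33760320.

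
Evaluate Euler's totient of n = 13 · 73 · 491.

φ(465959) = 465959 · (1 − 1/13) · (1 − 1/73) · (1 − 1/491)
       = 465959 · 423360/465959 = 423360.

423360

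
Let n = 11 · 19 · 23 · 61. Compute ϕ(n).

237600

φ(11) = 11 − 1 = 10.
φ(19) = 19 − 1 = 18.
φ(23) = 23 − 1 = 22.
φ(61) = 61 − 1 = 60.
Multiply: 10 · 18 · 22 · 60 = 237600.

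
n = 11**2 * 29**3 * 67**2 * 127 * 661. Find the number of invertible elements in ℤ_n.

φ(11^2) = 11^2 − 11^1 = 121 − 11 = 110.
φ(29^3) = 29^3 − 29^2 = 24389 − 841 = 23548.
φ(67^2) = 67^2 − 67^1 = 4489 − 67 = 4422.
φ(127) = 127 − 1 = 126.
φ(661) = 661 − 1 = 660.
Multiply: 110 · 23548 · 4422 · 126 · 660 = 952532782185600.

952532782185600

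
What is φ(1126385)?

Prime factorization: 1126385 = 5 * 13^2 * 31 * 43.
φ(5) = 5 − 1 = 4.
φ(13^2) = 13^1·(13−1) = 13·12 = 156.
φ(31) = 31 − 1 = 30.
φ(43) = 43 − 1 = 42.
Since φ is multiplicative, φ(1126385) = 4 · 156 · 30 · 42 = 786240.

786240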